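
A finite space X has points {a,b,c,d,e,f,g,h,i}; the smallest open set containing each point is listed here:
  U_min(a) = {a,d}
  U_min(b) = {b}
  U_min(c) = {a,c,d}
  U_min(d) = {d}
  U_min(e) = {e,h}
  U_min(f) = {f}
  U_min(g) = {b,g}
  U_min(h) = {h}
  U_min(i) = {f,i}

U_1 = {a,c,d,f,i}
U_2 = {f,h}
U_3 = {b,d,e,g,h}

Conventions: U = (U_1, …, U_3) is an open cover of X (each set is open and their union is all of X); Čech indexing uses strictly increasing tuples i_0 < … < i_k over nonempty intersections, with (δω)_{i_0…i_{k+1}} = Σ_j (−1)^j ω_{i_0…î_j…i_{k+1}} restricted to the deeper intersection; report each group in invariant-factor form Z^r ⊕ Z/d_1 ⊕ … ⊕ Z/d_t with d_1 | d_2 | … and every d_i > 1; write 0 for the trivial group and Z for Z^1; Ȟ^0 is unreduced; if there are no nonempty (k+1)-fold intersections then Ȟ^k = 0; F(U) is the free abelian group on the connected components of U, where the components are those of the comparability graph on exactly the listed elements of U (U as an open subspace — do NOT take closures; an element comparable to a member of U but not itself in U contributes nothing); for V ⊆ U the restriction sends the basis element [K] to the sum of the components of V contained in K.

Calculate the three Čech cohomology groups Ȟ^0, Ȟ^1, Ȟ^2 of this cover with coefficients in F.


Ȟ^0 = Z^4, Ȟ^1 = 0 and Ȟ^2 = 0

nonempty overlaps:
  U12={f} U13={d} U23={h}
components per intersection:
  U1: {a,c,d} {f,i}
  U2: {f} {h}
  U3: {b,g} {d} {e,h}
  U12: {f}
  U13: {d}
  U23: {h}
C dims 7,3; δ0: rk 3, SNF 1^3
degree 0: 7−3−0 = 4 → Ȟ^0 ≅ Z^4
degree 1: 3−0−3 = 0 → Ȟ^1 ≅ 0
degree 2: 0−0−0 = 0 → Ȟ^2 ≅ 0


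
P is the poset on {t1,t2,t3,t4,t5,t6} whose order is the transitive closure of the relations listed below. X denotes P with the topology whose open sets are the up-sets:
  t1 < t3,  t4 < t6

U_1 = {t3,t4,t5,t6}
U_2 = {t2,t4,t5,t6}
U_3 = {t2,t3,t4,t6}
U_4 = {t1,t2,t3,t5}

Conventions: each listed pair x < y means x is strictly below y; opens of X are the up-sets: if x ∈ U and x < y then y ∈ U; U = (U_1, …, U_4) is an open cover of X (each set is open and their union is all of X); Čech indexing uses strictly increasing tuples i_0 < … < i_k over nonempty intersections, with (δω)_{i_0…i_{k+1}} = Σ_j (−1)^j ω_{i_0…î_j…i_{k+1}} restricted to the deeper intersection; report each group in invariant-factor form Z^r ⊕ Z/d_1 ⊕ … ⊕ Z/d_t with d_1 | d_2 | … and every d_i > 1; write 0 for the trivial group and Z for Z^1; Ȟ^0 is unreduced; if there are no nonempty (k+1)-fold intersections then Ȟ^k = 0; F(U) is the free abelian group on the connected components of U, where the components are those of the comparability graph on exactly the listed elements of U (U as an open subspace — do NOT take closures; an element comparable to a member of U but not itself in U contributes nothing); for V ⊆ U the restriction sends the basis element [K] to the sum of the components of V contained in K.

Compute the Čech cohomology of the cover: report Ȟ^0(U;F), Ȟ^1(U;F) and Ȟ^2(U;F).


nerve of the cover:
  U12={t4,t5,t6} U13={t3,t4,t6} U14={t3,t5} U23={t2,t4,t6} U24={t2,t5} U34={t2,t3}
  U123={t4,t6} U124={t5} U134={t3} U234={t2}
components per intersection:
  U1: {t3} {t4,t6} {t5}
  U2: {t2} {t4,t6} {t5}
  U3: {t2} {t3} {t4,t6}
  U4: {t1,t3} {t2} {t5}
  U12: {t4,t6} {t5}
  U13: {t3} {t4,t6}
  U14: {t3} {t5}
  U23: {t2} {t4,t6}
  U24: {t2} {t5}
  U34: {t2} {t3}
  U123: {t4,t6}
  U124: {t5}
  U134: {t3}
  U234: {t2}
C dims 12,12,4; δ0: rk 8, SNF 1^8; δ1: rk 4, SNF 1^4
Ȟ^0 = (12 − 8) − 0 = 4, so Ȟ^0 ≅ Z^4
Ȟ^1 = (12 − 4) − 8 = 0, so Ȟ^1 ≅ 0
Ȟ^2 = (4 − 0) − 4 = 0, so Ȟ^2 ≅ 0

Ȟ^0(U;F) ≅ Z^4; Ȟ^1(U;F) ≅ 0; Ȟ^2(U;F) ≅ 0


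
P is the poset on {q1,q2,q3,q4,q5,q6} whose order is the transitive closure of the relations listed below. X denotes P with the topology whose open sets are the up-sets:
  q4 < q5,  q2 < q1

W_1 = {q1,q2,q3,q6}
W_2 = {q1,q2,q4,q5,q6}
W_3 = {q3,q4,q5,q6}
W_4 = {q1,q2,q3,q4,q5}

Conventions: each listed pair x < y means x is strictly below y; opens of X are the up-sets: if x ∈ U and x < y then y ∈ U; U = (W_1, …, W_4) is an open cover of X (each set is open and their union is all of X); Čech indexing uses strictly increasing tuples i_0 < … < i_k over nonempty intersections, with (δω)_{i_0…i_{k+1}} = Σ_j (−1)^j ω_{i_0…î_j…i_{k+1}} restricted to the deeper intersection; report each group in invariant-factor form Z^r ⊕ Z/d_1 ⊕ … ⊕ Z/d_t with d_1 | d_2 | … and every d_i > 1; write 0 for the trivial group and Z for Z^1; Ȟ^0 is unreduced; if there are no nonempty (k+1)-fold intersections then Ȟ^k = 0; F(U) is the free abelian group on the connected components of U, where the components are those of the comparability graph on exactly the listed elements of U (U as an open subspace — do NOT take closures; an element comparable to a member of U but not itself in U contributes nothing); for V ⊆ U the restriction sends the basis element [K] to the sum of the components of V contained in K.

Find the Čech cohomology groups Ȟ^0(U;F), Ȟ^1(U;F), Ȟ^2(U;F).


nonempty intersections:
  W12={q1,q2,q6} W13={q3,q6} W14={q1,q2,q3} W23={q4,q5,q6} W24={q1,q2,q4,q5} W34={q3,q4,q5}
  W123={q6} W124={q1,q2} W134={q3} W234={q4,q5}
components per intersection:
  W1: {q1,q2} {q3} {q6}
  W2: {q1,q2} {q4,q5} {q6}
  W3: {q3} {q4,q5} {q6}
  W4: {q1,q2} {q3} {q4,q5}
  W12: {q1,q2} {q6}
  W13: {q3} {q6}
  W14: {q1,q2} {q3}
  W23: {q4,q5} {q6}
  W24: {q1,q2} {q4,q5}
  W34: {q3} {q4,q5}
  W123: {q6}
  W124: {q1,q2}
  W134: {q3}
  W234: {q4,q5}
C dims 12,12,4; δ0: rk 8, SNF 1^8; δ1: rk 4, SNF 1^4
Ȟ^0: (12−8)−0=4 ⇒ Z^4
Ȟ^1: (12−4)−8=0 ⇒ 0
Ȟ^2: (4−0)−4=0 ⇒ 0

Ȟ^0(U;F) ≅ Z^4,  Ȟ^1(U;F) ≅ 0,  Ȟ^2(U;F) ≅ 0


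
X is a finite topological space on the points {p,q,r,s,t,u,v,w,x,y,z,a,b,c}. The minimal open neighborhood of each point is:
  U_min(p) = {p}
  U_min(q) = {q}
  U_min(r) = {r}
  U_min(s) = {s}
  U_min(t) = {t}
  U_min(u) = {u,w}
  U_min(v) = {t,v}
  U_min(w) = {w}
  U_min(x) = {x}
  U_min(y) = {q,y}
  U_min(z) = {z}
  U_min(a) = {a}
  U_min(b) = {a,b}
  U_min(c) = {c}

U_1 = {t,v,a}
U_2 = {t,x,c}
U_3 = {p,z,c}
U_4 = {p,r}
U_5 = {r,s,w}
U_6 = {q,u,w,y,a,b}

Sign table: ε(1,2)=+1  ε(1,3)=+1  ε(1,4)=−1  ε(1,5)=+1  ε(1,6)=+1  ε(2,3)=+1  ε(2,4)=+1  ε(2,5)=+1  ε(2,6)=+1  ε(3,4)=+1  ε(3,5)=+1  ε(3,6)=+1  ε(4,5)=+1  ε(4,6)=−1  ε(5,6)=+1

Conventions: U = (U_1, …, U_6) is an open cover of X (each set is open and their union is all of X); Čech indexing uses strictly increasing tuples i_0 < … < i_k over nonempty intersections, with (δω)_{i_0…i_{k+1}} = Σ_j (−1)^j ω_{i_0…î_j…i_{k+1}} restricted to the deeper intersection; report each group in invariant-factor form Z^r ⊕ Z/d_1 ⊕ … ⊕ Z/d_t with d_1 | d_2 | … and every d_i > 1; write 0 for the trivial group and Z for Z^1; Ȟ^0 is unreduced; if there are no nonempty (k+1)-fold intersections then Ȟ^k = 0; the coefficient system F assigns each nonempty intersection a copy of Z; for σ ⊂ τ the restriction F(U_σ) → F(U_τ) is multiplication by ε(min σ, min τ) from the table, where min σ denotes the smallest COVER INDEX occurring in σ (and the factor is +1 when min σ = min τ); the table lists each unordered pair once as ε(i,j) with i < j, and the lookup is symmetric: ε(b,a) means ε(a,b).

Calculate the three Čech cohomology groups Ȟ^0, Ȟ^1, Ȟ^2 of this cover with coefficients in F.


cover nerve:
  U12={t} U16={a} U23={c} U34={p} U45={r} U56={w}
C dims 6,6; δ0: rk 5, SNF 1^5
Ȟ^0: (6−5)−0=1 ⇒ Z
Ȟ^1: (6−0)−5=1 ⇒ Z
Ȟ^2: (0−0)−0=0 ⇒ 0

Ȟ^0 = Z,  Ȟ^1 = Z,  Ȟ^2 = 0


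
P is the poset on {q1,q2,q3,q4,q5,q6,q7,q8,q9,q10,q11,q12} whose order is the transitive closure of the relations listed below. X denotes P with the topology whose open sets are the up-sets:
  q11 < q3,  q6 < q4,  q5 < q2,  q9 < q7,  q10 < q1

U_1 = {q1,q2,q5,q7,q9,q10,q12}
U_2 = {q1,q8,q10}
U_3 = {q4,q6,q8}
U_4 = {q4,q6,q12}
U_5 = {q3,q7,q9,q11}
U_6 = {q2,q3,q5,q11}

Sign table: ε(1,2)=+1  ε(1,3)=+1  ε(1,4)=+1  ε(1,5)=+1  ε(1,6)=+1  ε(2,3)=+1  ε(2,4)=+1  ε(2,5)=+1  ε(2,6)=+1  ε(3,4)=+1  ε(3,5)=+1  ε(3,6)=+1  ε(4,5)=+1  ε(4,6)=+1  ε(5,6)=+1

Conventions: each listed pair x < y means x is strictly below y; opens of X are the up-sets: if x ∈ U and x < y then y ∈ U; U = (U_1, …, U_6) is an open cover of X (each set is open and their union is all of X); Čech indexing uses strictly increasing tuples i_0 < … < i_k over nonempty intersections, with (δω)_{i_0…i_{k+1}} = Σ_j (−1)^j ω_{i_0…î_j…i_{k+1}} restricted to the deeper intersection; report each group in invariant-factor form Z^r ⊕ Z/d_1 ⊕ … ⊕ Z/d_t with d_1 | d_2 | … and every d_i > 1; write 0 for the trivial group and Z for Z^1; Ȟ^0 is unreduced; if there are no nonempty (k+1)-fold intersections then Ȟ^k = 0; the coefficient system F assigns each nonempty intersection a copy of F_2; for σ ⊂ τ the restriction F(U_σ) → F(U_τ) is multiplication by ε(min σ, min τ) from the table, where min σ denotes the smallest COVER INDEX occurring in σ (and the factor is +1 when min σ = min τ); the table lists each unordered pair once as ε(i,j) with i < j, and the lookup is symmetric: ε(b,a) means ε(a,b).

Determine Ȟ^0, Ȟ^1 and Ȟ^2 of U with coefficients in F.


nerve simplices:
  U12={q1,q10} U14={q12} U15={q7,q9} U16={q2,q5} U23={q8} U34={q4,q6} U56={q3,q11}
C dims 6,7; δ0: rk_F2 5
degree 0: 6−5−0 = 1 → Ȟ^0 ≅ Z/2
degree 1: 7−0−5 = 2 → Ȟ^1 ≅ Z/2 ⊕ Z/2
degree 2: 0−0−0 = 0 → Ȟ^2 ≅ 0

Ȟ^0 ≅ Z/2,  Ȟ^1 ≅ Z/2 ⊕ Z/2,  Ȟ^2 ≅ 0


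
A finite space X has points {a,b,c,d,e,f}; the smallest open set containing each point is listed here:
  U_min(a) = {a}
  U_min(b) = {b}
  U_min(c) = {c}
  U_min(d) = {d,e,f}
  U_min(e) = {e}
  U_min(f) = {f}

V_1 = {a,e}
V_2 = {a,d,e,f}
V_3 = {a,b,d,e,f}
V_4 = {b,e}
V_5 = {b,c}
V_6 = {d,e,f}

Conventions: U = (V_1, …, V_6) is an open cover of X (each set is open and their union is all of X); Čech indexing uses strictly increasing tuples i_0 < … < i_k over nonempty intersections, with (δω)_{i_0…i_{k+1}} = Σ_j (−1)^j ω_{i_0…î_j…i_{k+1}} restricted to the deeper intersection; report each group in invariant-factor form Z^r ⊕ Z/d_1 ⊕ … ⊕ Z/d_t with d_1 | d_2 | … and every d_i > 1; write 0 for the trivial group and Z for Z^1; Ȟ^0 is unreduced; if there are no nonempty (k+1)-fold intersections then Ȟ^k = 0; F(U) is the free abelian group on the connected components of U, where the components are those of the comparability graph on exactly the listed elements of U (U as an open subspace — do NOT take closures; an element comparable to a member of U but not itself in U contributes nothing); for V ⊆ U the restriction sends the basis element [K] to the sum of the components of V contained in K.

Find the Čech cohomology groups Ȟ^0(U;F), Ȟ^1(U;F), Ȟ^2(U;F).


Ȟ^0(U;F) ≅ Z^4, Ȟ^1(U;F) ≅ 0 and Ȟ^2(U;F) ≅ 0

nerve simplices:
  V12={a,e} V13={a,e} V14={e} V16={e} V23={a,d,e,f} V24={e} V26={d,e,f} V34={b,e} V35={b} V36={d,e,f} V45={b} V46={e}
  V123={a,e} V124={e} V126={e} V134={e} V136={e} V146={e} V234={e} V236={d,e,f} V246={e} V345={b} V346={e}
  V1234={e} V1236={e} V1246={e} V1346={e} V2346={e}
  V12346={e}
components per intersection:
  V1: {a} {e}
  V2: {a} {d,e,f}
  V3: {a} {b} {d,e,f}
  V4: {b} {e}
  V5: {b} {c}
  V6: {d,e,f}
  V12: {a} {e}
  V13: {a} {e}
  V14: {e}
  V16: {e}
  V23: {a} {d,e,f}
  V24: {e}
  V26: {d,e,f}
  V34: {b} {e}
  V35: {b}
  V36: {d,e,f}
  V45: {b}
  V46: {e}
  V123: {a} {e}
  V124: {e}
  V126: {e}
  V134: {e}
  V136: {e}
  V146: {e}
  V234: {e}
  V236: {d,e,f}
  V246: {e}
  V345: {b}
  V346: {e}
  V1234: {e}
  V1236: {e}
  V1246: {e}
  V1346: {e}
  V2346: {e}
  V12346: {e}
C dims 12,16,12,5; δ0: rk 8, SNF 1^8; δ1: rk 8, SNF 1^8; δ2: rk 4, SNF 1^4
degree 0: 12−8−0 = 4 → Ȟ^0 ≅ Z^4
degree 1: 16−8−8 = 0 → Ȟ^1 ≅ 0
degree 2: 12−4−8 = 0 → Ȟ^2 ≅ 0


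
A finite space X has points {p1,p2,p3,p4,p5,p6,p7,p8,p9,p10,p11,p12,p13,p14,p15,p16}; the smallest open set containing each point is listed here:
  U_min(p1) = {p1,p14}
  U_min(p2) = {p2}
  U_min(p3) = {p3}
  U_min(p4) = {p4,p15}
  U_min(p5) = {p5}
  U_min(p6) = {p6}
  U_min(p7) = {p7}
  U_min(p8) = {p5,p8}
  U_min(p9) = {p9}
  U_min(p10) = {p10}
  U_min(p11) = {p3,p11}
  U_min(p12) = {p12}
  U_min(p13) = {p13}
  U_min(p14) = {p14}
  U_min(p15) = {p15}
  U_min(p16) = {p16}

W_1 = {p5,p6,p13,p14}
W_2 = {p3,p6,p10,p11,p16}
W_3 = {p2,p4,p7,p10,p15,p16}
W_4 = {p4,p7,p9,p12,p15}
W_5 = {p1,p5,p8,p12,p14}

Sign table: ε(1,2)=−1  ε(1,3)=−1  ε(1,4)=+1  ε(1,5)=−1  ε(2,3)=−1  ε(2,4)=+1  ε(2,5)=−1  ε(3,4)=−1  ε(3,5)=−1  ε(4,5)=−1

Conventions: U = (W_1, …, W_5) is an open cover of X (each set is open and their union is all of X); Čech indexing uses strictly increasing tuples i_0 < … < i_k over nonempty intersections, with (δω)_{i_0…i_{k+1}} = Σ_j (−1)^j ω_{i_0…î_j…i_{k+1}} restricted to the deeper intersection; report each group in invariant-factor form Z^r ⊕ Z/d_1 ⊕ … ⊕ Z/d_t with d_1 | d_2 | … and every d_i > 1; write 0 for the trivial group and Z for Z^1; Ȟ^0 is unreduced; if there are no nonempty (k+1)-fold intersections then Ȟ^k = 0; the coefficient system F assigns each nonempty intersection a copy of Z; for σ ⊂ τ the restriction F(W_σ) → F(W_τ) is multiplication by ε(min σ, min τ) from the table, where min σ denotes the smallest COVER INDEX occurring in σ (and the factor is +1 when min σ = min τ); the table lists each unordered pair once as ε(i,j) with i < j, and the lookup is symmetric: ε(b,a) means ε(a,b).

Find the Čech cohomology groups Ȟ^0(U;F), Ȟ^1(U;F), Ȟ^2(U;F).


Ȟ^0 = 0, Ȟ^1 = Z/2, Ȟ^2 = 0

nerve simplices:
  W12={p6} W15={p5,p14} W23={p10,p16} W34={p4,p7,p15} W45={p12}
C dims 5,5; δ0: rk 5, SNF 1^4·2
degree 0: 5−5−0 = 0 → Ȟ^0 ≅ 0
degree 1: 5−0−5 = 0 plus torsion [2] → Ȟ^1 ≅ Z/2
degree 2: 0−0−0 = 0 → Ȟ^2 ≅ 0


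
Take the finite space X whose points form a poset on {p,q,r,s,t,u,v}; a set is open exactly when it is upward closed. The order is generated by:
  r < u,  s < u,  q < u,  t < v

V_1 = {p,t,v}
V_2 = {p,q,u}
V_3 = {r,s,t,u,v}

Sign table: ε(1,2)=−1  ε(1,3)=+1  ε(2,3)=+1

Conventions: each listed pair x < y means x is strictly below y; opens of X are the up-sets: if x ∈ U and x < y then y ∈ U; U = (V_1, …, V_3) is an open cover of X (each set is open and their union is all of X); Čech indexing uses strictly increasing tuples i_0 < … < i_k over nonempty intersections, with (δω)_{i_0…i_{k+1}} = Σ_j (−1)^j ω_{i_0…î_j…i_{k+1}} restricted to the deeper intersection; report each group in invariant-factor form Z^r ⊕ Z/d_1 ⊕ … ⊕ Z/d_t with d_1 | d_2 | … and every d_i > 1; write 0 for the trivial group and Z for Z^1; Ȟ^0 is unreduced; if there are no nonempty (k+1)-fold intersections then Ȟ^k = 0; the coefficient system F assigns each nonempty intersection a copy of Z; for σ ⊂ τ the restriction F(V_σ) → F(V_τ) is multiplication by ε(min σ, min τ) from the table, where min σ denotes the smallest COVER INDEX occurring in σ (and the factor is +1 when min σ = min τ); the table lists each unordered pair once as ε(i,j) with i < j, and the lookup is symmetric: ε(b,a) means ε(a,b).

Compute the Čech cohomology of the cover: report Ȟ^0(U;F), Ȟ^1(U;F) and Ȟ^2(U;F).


Ȟ^0(U;F) ≅ 0, Ȟ^1(U;F) ≅ Z/2 and Ȟ^2(U;F) ≅ 0

nonempty overlaps:
  V12={p} V13={t,v} V23={u}
C dims 3,3; δ0: rk 3, SNF 1^2·2
degree 0: 3−3−0 = 0 → Ȟ^0 ≅ 0
degree 1: 3−0−3 = 0 plus torsion [2] → Ȟ^1 ≅ Z/2
degree 2: 0−0−0 = 0 → Ȟ^2 ≅ 0


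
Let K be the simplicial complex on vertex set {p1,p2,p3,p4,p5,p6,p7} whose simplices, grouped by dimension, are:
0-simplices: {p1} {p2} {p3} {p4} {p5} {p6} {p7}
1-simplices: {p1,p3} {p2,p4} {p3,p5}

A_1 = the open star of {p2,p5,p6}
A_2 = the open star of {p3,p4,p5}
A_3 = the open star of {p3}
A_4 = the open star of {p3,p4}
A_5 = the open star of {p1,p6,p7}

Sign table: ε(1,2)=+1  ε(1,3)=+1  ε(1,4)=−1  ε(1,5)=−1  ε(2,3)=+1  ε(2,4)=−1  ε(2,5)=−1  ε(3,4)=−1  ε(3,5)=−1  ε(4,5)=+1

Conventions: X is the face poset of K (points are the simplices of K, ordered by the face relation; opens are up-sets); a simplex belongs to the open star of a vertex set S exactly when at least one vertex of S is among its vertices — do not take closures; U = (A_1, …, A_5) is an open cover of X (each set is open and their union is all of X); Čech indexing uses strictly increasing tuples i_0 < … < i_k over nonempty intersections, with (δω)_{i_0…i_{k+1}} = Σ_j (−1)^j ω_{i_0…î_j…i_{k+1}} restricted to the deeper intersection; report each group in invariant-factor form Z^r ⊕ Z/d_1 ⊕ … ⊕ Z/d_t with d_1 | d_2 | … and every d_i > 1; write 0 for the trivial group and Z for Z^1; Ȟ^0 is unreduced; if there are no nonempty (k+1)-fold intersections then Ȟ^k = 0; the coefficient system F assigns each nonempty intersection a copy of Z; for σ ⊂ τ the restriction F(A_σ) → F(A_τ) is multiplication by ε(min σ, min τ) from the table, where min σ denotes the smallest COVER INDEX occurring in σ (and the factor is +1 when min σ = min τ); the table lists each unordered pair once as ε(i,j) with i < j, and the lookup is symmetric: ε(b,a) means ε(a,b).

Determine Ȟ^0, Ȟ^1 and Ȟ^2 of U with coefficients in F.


nonempty overlaps:
  A1={{p2},{p5},{p6},{p2,p4},{p3,p5}} A2={{p3},{p4},{p5},{p1,p3},{p2,p4},{p3,p5}} A3={{p3},{p1,p3},{p3,p5}} A4={{p3},{p4},{p1,p3},{p2,p4},{p3,p5}} A5={{p1},{p6},{p7},{p1,p3}}
  A12={{p5},{p2,p4},{p3,p5}} A13={{p3,p5}} A14={{p2,p4},{p3,p5}} A15={{p6}} A23={{p3},{p1,p3},{p3,p5}} A24={{p3},{p4},{p1,p3},{p2,p4},{p3,p5}} A25={{p1,p3}} A34={{p3},{p1,p3},{p3,p5}} A35={{p1,p3}} A45={{p1,p3}}
  A123={{p3,p5}} A124={{p2,p4},{p3,p5}} A134={{p3,p5}} A234={{p3},{p1,p3},{p3,p5}} A235={{p1,p3}} A245={{p1,p3}} A345={{p1,p3}}
  A1234={{p3,p5}} A2345={{p1,p3}}
C dims 5,10,7,2; δ0: rk 4, SNF 1^4; δ1: rk 5, SNF 1^5; δ2: rk 2, SNF 1^2
degree 0: 5−4−0 = 1 → Ȟ^0 ≅ Z
degree 1: 10−5−4 = 1 → Ȟ^1 ≅ Z
degree 2: 7−2−5 = 0 → Ȟ^2 ≅ 0

Ȟ^0 ≅ Z, Ȟ^1 ≅ Z, Ȟ^2 ≅ 0


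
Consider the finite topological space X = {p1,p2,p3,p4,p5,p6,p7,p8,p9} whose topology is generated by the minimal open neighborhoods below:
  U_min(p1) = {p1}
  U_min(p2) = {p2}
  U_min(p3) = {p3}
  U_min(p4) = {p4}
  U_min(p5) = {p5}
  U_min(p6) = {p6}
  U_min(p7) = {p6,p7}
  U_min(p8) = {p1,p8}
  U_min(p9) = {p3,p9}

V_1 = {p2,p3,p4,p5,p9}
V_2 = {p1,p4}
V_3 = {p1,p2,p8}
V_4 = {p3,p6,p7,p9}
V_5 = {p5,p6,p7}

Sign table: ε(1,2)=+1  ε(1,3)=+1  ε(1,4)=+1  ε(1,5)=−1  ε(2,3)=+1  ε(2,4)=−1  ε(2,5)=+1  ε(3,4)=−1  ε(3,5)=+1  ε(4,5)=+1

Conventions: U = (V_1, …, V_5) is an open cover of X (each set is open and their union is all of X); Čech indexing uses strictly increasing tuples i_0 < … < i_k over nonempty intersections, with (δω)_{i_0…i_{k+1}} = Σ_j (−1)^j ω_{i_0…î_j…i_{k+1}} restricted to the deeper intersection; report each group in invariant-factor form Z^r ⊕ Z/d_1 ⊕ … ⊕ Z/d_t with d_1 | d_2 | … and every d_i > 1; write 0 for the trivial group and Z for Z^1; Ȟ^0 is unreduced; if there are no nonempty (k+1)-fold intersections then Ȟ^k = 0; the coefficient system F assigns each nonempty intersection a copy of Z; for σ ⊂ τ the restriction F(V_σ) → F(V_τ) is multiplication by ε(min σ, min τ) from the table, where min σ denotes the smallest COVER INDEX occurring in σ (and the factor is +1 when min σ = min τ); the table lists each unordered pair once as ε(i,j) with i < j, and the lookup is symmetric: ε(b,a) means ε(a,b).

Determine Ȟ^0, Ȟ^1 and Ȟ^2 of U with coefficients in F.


Ȟ^0 ≅ 0, Ȟ^1 ≅ Z ⊕ Z/2, Ȟ^2 ≅ 0

cover nerve:
  V12={p4} V13={p2} V14={p3,p9} V15={p5} V23={p1} V45={p6,p7}
C dims 5,6; δ0: rk 5, SNF 1^4·2
Ȟ^0: (5−5)−0=0 ⇒ 0
Ȟ^1: (6−0)−5=1 plus torsion [2] ⇒ Z ⊕ Z/2
Ȟ^2: (0−0)−0=0 ⇒ 0


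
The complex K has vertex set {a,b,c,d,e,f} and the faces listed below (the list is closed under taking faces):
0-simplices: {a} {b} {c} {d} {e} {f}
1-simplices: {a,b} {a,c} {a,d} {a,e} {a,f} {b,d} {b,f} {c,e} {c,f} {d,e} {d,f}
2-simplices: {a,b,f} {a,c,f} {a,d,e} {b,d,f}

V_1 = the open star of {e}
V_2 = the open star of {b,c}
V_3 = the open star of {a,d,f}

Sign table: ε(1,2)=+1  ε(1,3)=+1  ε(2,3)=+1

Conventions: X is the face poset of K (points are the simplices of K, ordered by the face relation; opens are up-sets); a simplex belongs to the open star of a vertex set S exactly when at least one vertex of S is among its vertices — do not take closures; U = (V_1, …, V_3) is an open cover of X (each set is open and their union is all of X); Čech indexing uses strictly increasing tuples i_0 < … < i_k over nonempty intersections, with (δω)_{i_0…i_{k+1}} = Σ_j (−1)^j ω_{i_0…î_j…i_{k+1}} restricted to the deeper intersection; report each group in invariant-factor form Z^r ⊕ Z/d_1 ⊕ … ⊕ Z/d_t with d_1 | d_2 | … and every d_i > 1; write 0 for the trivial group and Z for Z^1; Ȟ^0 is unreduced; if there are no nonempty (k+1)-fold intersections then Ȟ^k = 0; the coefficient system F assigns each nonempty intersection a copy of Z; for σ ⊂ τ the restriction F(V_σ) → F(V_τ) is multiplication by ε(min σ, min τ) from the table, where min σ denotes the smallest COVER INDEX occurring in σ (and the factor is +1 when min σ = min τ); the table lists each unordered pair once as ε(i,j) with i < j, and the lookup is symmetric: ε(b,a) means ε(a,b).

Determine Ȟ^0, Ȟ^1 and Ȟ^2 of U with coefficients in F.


nerve simplices:
  V1={{e},{a,e},{c,e},{d,e},{a,d,e}} V2={{b},{c},{a,b},{a,c},{b,d},{b,f},{c,e},{c,f},{a,b,f},{a,c,f},{b,d,f}} V3={{a},{d},{f},{a,b},{a,c},{a,d},{a,e},{a,f},{b,d},{b,f},{c,f},{d,e},{d,f},{a,b,f},{a,c,f},{a,d,e},{b,d,f}}
  V12={{c,e}} V13={{a,e},{d,e},{a,d,e}} V23={{a,b},{a,c},{b,d},{b,f},{c,f},{a,b,f},{a,c,f},{b,d,f}}
C dims 3,3; δ0: rk 2, SNF 1^2
degree 0: 3−2−0 = 1 → Ȟ^0 ≅ Z
degree 1: 3−0−2 = 1 → Ȟ^1 ≅ Z
degree 2: 0−0−0 = 0 → Ȟ^2 ≅ 0

Ȟ^0 ≅ Z, Ȟ^1 ≅ Z and Ȟ^2 ≅ 0


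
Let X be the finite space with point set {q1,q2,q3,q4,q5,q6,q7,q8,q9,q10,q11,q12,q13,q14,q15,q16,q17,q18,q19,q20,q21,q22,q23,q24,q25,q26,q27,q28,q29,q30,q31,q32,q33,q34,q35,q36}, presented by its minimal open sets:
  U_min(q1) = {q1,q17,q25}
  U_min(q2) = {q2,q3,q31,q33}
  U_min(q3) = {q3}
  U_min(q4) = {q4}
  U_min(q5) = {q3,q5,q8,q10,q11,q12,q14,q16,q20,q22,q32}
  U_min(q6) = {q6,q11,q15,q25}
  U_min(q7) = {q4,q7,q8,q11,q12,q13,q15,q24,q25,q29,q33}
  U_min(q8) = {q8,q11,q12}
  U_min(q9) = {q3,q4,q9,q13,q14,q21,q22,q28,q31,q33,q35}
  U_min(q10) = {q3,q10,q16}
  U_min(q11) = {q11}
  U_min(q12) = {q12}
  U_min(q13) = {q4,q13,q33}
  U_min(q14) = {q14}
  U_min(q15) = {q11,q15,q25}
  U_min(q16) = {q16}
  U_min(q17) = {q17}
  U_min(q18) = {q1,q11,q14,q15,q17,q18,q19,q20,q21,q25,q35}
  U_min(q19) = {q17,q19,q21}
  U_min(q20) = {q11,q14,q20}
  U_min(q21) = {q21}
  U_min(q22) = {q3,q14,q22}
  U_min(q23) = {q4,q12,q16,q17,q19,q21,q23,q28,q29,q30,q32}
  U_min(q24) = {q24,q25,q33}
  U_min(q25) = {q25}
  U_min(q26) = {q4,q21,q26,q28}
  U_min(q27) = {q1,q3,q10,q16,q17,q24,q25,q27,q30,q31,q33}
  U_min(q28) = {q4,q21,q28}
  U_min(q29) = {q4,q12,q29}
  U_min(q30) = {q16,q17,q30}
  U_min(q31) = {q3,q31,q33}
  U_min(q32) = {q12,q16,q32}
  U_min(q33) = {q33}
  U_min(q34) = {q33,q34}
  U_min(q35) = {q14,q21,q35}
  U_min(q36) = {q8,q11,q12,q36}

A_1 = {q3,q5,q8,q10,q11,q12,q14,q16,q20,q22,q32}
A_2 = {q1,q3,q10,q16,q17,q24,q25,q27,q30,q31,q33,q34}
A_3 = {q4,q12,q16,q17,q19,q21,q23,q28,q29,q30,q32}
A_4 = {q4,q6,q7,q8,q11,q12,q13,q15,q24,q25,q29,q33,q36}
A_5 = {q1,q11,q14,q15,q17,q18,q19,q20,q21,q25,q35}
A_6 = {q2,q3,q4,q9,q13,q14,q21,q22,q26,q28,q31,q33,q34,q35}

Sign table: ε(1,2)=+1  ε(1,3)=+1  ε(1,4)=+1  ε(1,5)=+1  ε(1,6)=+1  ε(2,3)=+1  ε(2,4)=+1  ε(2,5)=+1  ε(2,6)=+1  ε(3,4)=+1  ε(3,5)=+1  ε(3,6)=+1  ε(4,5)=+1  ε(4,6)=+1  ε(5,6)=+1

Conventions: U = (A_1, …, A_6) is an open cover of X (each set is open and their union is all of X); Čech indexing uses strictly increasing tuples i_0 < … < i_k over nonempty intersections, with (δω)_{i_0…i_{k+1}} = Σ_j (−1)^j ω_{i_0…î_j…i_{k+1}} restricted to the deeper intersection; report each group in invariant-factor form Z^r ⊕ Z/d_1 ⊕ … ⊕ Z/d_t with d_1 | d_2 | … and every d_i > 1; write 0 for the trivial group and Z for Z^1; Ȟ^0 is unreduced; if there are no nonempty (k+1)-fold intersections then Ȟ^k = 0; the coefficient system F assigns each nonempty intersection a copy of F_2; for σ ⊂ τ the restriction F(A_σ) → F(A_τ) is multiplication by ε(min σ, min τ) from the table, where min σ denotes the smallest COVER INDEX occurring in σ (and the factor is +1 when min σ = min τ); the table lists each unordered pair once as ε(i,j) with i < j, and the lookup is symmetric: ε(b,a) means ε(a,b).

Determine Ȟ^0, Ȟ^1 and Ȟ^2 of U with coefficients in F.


Ȟ^0(U;F) ≅ Z/2,  Ȟ^1(U;F) ≅ Z/2,  Ȟ^2(U;F) ≅ Z/2

intersection data:
  A12={q3,q10,q16} A13={q12,q16,q32} A14={q8,q11,q12} A15={q11,q14,q20} A16={q3,q14,q22} A23={q16,q17,q30} A24={q24,q25,q33} A25={q1,q17,q25} A26={q3,q31,q33,q34} A34={q4,q12,q29} A35={q17,q19,q21} A36={q4,q21,q28} A45={q11,q15,q25} A46={q4,q13,q33} A56={q14,q21,q35}
  A123={q16} A126={q3} A134={q12} A145={q11} A156={q14} A235={q17} A245={q25} A246={q33} A346={q4} A356={q21}
C dims 6,15,10; δ0: rk_F2 5; δ1: rk_F2 9
Ȟ^0 = (6 − 5) − 0 = 1, so Ȟ^0 ≅ Z/2
Ȟ^1 = (15 − 9) − 5 = 1, so Ȟ^1 ≅ Z/2
Ȟ^2 = (10 − 0) − 9 = 1, so Ȟ^2 ≅ Z/2


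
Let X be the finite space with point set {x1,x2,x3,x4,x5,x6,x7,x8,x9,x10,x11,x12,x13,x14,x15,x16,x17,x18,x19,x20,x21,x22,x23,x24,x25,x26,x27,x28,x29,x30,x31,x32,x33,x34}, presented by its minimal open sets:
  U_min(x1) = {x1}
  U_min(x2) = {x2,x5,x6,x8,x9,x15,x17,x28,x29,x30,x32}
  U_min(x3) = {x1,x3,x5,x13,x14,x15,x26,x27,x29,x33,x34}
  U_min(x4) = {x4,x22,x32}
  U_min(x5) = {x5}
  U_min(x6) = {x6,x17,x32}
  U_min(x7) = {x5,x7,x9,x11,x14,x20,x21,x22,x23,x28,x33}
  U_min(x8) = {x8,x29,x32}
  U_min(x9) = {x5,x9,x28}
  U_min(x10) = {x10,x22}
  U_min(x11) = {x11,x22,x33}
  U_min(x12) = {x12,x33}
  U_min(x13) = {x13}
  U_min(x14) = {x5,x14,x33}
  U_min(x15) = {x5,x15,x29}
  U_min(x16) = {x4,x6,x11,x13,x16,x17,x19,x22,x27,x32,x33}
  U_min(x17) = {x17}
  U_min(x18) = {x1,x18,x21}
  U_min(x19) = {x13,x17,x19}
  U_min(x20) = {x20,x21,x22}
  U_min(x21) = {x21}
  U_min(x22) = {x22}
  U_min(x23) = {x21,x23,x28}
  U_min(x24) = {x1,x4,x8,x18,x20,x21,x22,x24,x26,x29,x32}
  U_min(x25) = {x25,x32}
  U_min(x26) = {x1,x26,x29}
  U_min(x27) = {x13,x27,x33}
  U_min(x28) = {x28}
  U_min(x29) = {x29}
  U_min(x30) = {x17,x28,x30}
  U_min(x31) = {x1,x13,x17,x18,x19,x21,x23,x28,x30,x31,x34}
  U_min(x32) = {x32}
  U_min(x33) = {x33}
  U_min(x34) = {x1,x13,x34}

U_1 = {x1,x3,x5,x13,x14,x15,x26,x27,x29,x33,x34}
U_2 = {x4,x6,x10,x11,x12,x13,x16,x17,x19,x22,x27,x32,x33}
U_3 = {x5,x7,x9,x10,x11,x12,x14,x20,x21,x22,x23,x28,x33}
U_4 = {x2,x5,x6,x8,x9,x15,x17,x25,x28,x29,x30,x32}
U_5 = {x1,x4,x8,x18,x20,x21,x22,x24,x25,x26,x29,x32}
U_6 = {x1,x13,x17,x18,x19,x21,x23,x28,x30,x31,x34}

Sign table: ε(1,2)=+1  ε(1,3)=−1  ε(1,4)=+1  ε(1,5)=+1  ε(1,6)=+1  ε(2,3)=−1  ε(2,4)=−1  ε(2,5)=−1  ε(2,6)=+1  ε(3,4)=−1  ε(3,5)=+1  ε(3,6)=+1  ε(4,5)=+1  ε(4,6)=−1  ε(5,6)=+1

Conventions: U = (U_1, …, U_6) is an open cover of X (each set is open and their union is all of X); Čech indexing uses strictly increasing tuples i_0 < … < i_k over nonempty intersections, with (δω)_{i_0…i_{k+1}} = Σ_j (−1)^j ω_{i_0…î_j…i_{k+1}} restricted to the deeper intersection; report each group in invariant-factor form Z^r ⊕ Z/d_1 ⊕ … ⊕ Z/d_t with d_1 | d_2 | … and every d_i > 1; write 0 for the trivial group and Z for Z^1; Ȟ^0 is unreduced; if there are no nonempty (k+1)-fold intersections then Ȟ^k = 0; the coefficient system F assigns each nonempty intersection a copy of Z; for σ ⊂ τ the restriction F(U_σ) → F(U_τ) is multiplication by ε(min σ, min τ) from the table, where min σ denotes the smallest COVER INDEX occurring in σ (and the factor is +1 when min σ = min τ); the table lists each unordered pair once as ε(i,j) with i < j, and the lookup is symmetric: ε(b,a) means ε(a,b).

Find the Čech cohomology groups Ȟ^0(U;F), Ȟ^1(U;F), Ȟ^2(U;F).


cover nerve:
  U12={x13,x27,x33} U13={x5,x14,x33} U14={x5,x15,x29} U15={x1,x26,x29} U16={x1,x13,x34} U23={x10,x11,x12,x22,x33} U24={x6,x17,x32} U25={x4,x22,x32} U26={x13,x17,x19} U34={x5,x9,x28} U35={x20,x21,x22} U36={x21,x23,x28} U45={x8,x25,x29,x32} U46={x17,x28,x30} U56={x1,x18,x21}
  U123={x33} U126={x13} U134={x5} U145={x29} U156={x1} U235={x22} U245={x32} U246={x17} U346={x28} U356={x21}
C dims 6,15,10; δ0: rk 6, SNF 1^5·2; δ1: rk 9, SNF 1^9
Ȟ^0: (6−6)−0=0 ⇒ 0
Ȟ^1: (15−9)−6=0 plus torsion [2] ⇒ Z/2
Ȟ^2: (10−0)−9=1 ⇒ Z

Ȟ^0 = 0, Ȟ^1 = Z/2, Ȟ^2 = Z


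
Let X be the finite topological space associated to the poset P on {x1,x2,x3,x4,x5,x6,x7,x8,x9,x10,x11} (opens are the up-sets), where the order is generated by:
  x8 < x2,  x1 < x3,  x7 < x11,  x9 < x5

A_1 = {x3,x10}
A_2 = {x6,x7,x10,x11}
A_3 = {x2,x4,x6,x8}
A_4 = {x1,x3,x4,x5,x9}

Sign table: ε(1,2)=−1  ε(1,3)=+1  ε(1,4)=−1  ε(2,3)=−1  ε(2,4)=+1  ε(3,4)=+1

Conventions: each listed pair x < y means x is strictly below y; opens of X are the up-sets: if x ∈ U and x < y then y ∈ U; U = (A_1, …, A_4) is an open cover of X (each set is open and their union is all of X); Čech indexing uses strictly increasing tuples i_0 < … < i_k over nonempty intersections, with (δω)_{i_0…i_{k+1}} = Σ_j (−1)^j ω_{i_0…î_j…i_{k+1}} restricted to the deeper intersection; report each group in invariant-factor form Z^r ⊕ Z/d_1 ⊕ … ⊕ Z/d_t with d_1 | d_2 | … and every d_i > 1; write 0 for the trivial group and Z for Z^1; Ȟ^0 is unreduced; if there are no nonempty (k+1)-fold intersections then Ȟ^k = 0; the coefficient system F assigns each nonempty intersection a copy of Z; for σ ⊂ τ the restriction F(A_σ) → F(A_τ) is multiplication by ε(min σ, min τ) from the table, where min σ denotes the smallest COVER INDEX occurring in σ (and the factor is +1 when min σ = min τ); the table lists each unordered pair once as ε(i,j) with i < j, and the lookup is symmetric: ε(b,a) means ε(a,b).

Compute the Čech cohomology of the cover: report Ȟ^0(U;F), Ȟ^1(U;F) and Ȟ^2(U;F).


Ȟ^0 = 0; Ȟ^1 = Z/2; Ȟ^2 = 0

nonempty intersections:
  A12={x10} A14={x3} A23={x6} A34={x4}
C dims 4,4; δ0: rk 4, SNF 1^3·2
Ȟ^0: (4−4)−0=0 ⇒ 0
Ȟ^1: (4−0)−4=0 plus torsion [2] ⇒ Z/2
Ȟ^2: (0−0)−0=0 ⇒ 0


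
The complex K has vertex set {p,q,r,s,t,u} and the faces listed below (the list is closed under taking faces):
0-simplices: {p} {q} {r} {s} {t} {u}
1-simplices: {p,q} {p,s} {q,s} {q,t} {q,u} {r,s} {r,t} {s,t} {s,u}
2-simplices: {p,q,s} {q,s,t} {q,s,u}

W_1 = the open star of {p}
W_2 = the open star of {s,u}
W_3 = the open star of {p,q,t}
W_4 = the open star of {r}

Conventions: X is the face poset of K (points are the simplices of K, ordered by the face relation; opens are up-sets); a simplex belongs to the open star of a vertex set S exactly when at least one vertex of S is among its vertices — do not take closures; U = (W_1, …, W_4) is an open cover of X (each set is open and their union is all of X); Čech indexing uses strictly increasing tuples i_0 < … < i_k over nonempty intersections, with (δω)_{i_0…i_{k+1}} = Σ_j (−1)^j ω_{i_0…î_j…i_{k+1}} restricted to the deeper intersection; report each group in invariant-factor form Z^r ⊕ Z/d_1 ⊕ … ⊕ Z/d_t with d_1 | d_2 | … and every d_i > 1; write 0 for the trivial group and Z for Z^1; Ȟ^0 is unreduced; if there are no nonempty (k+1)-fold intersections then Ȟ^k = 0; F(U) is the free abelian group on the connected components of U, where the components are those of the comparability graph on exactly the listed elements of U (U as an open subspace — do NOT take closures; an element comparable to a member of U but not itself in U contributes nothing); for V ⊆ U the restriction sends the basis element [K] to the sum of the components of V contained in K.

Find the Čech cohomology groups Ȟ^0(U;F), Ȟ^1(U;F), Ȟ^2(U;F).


Ȟ^0(U;F) ≅ Z,  Ȟ^1(U;F) ≅ Z,  Ȟ^2(U;F) ≅ 0

cover nerve:
  W1={{p},{p,q},{p,s},{p,q,s}} W2={{s},{u},{p,s},{q,s},{q,u},{r,s},{s,t},{s,u},{p,q,s},{q,s,t},{q,s,u}} W3={{p},{q},{t},{p,q},{p,s},{q,s},{q,t},{q,u},{r,t},{s,t},{p,q,s},{q,s,t},{q,s,u}} W4={{r},{r,s},{r,t}}
  W12={{p,s},{p,q,s}} W13={{p},{p,q},{p,s},{p,q,s}} W23={{p,s},{q,s},{q,u},{s,t},{p,q,s},{q,s,t},{q,s,u}} W24={{r,s}} W34={{r,t}}
  W123={{p,s},{p,q,s}}
components per intersection:
  W1: {{p},{p,q},{p,s},{p,q,s}}
  W2: {{s},{u},{p,s},{q,s},{q,u},{r,s},{s,t},{s,u},{p,q,s},{q,s,t},{q,s,u}}
  W3: {{p},{q},{t},{p,q},{p,s},{q,s},{q,t},{q,u},{r,t},{s,t},{p,q,s},{q,s,t},{q,s,u}}
  W4: {{r},{r,s},{r,t}}
  W12: {{p,s},{p,q,s}}
  W13: {{p},{p,q},{p,s},{p,q,s}}
  W23: {{p,s},{q,s},{q,u},{s,t},{p,q,s},{q,s,t},{q,s,u}}
  W24: {{r,s}}
  W34: {{r,t}}
  W123: {{p,s},{p,q,s}}
C dims 4,5,1; δ0: rk 3, SNF 1^3; δ1: rk 1, SNF 1^1
Ȟ^0: (4−3)−0=1 ⇒ Z
Ȟ^1: (5−1)−3=1 ⇒ Z
Ȟ^2: (1−0)−1=0 ⇒ 0


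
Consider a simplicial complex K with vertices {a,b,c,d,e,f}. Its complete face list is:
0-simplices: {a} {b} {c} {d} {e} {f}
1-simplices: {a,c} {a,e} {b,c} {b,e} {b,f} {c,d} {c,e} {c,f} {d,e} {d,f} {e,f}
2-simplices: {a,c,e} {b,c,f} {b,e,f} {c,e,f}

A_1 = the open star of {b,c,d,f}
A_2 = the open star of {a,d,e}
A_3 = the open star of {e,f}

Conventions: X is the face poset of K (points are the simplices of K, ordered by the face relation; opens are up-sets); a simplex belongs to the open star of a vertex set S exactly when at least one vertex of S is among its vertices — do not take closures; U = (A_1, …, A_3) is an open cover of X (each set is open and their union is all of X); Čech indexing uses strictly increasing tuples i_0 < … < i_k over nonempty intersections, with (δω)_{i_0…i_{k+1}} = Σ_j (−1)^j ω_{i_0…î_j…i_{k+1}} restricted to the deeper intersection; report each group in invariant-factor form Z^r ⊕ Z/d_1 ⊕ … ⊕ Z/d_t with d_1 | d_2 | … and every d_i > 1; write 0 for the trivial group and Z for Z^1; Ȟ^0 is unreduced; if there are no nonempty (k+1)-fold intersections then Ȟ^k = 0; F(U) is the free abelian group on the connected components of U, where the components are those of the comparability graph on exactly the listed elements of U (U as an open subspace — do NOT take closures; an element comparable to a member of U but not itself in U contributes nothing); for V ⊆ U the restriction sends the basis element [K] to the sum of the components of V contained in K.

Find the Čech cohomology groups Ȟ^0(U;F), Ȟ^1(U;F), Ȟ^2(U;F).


nerve simplices:
  A1={{b},{c},{d},{f},{a,c},{b,c},{b,e},{b,f},{c,d},{c,e},{c,f},{d,e},{d,f},{e,f},{a,c,e},{b,c,f},{b,e,f},{c,e,f}} A2={{a},{d},{e},{a,c},{a,e},{b,e},{c,d},{c,e},{d,e},{d,f},{e,f},{a,c,e},{b,e,f},{c,e,f}} A3={{e},{f},{a,e},{b,e},{b,f},{c,e},{c,f},{d,e},{d,f},{e,f},{a,c,e},{b,c,f},{b,e,f},{c,e,f}}
  A12={{d},{a,c},{b,e},{c,d},{c,e},{d,e},{d,f},{e,f},{a,c,e},{b,e,f},{c,e,f}} A13={{f},{b,e},{b,f},{c,e},{c,f},{d,e},{d,f},{e,f},{a,c,e},{b,c,f},{b,e,f},{c,e,f}} A23={{e},{a,e},{b,e},{c,e},{d,e},{d,f},{e,f},{a,c,e},{b,e,f},{c,e,f}}
  A123={{b,e},{c,e},{d,e},{d,f},{e,f},{a,c,e},{b,e,f},{c,e,f}}
components per intersection:
  A1: {{b},{c},{d},{f},{a,c},{b,c},{b,e},{b,f},{c,d},{c,e},{c,f},{d,e},{d,f},{e,f},{a,c,e},{b,c,f},{b,e,f},{c,e,f}}
  A2: {{a},{d},{e},{a,c},{a,e},{b,e},{c,d},{c,e},{d,e},{d,f},{e,f},{a,c,e},{b,e,f},{c,e,f}}
  A3: {{e},{f},{a,e},{b,e},{b,f},{c,e},{c,f},{d,e},{d,f},{e,f},{a,c,e},{b,c,f},{b,e,f},{c,e,f}}
  A12: {{d},{c,d},{d,e},{d,f}} {{a,c},{b,e},{c,e},{e,f},{a,c,e},{b,e,f},{c,e,f}}
  A13: {{f},{b,e},{b,f},{c,e},{c,f},{d,f},{e,f},{a,c,e},{b,c,f},{b,e,f},{c,e,f}} {{d,e}}
  A23: {{e},{a,e},{b,e},{c,e},{d,e},{e,f},{a,c,e},{b,e,f},{c,e,f}} {{d,f}}
  A123: {{b,e},{c,e},{e,f},{a,c,e},{b,e,f},{c,e,f}} {{d,e}} {{d,f}}
C dims 3,6,3; δ0: rk 2, SNF 1^2; δ1: rk 3, SNF 1^3
degree 0: 3−2−0 = 1 → Ȟ^0 ≅ Z
degree 1: 6−3−2 = 1 → Ȟ^1 ≅ Z
degree 2: 3−0−3 = 0 → Ȟ^2 ≅ 0

Ȟ^0(U;F) ≅ Z; Ȟ^1(U;F) ≅ Z; Ȟ^2(U;F) ≅ 0


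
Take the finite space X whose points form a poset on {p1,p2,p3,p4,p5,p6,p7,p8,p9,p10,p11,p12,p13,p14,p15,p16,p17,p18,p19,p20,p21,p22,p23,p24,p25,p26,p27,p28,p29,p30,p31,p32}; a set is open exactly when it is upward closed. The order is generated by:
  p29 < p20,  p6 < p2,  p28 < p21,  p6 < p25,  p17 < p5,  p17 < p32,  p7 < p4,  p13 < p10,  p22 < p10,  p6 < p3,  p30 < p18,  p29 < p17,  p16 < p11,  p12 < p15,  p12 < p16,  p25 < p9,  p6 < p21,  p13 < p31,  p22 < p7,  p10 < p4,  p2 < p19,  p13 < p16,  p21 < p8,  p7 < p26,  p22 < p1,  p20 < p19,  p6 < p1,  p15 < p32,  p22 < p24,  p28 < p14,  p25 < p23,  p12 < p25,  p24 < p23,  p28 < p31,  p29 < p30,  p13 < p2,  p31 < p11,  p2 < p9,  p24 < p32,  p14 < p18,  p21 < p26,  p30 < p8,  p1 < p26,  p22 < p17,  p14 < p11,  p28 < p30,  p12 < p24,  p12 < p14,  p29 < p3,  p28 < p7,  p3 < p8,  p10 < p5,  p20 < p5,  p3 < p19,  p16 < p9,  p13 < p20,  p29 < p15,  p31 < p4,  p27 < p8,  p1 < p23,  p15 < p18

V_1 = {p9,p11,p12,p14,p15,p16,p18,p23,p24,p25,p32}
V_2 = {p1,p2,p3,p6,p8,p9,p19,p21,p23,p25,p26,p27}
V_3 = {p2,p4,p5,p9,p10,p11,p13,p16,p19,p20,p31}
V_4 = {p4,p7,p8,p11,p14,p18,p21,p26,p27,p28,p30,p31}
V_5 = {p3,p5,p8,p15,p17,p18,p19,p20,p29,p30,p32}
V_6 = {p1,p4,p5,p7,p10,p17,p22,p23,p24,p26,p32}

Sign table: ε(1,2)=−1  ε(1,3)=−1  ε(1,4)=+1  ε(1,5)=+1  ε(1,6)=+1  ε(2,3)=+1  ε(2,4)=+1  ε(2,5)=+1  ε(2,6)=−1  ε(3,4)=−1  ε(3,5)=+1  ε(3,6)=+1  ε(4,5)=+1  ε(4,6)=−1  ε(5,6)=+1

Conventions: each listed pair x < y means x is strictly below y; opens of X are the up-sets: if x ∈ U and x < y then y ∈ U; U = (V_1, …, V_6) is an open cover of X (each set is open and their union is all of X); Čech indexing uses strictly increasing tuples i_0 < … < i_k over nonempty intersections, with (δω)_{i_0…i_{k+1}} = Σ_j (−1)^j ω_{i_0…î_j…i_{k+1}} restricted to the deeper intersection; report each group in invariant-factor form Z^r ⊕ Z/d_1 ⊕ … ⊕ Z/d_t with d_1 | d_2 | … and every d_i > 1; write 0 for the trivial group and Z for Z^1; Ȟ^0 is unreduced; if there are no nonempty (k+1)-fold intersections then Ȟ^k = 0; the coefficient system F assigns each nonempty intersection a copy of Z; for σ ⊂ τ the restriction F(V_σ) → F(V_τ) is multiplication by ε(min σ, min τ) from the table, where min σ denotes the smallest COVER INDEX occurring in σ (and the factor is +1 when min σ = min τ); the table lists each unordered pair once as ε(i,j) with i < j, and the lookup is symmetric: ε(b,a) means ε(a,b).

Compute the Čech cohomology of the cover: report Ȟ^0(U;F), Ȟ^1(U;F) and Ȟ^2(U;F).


cover nerve:
  V12={p9,p23,p25} V13={p9,p11,p16} V14={p11,p14,p18} V15={p15,p18,p32} V16={p23,p24,p32} V23={p2,p9,p19} V24={p8,p21,p26,p27} V25={p3,p8,p19} V26={p1,p23,p26} V34={p4,p11,p31} V35={p5,p19,p20} V36={p4,p5,p10} V45={p8,p18,p30} V46={p4,p7,p26} V56={p5,p17,p32}
  V123={p9} V126={p23} V134={p11} V145={p18} V156={p32} V235={p19} V245={p8} V246={p26} V346={p4} V356={p5}
C dims 6,15,10; δ0: rk 6, SNF 1^5·2; δ1: rk 9, SNF 1^9
Ȟ^0: (6−6)−0=0 ⇒ 0
Ȟ^1: (15−9)−6=0 plus torsion [2] ⇒ Z/2
Ȟ^2: (10−0)−9=1 ⇒ Z

Ȟ^0 ≅ 0, Ȟ^1 ≅ Z/2, Ȟ^2 ≅ Z


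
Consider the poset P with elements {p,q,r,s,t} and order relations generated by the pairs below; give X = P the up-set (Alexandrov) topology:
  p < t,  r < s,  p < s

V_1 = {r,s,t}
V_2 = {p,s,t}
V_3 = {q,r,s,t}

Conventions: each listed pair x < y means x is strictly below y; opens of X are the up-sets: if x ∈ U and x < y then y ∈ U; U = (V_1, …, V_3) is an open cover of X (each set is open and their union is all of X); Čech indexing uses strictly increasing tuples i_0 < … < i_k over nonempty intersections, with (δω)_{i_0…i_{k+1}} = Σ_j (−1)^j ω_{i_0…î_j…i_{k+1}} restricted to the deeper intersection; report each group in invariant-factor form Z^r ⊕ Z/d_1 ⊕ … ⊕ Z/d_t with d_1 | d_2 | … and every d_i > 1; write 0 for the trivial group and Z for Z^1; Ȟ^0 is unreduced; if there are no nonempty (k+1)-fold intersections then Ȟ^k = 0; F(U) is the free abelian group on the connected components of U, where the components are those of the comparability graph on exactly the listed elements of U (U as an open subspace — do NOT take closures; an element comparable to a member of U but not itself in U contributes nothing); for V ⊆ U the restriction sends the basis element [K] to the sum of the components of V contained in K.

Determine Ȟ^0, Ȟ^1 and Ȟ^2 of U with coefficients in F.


Ȟ^0 = Z^2,  Ȟ^1 = 0,  Ȟ^2 = 0

intersection data:
  V12={s,t} V13={r,s,t} V23={s,t}
  V123={s,t}
components per intersection:
  V1: {r,s} {t}
  V2: {p,s,t}
  V3: {q} {r,s} {t}
  V12: {s} {t}
  V13: {r,s} {t}
  V23: {s} {t}
  V123: {s} {t}
C dims 6,6,2; δ0: rk 4, SNF 1^4; δ1: rk 2, SNF 1^2
Ȟ^0 = (6 − 4) − 0 = 2, so Ȟ^0 ≅ Z^2
Ȟ^1 = (6 − 2) − 4 = 0, so Ȟ^1 ≅ 0
Ȟ^2 = (2 − 0) − 2 = 0, so Ȟ^2 ≅ 0
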